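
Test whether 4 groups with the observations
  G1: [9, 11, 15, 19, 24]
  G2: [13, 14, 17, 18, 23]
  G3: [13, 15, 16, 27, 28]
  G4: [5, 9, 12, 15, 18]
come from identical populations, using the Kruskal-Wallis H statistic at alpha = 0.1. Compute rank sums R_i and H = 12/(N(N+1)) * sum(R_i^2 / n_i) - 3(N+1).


Step 1: Combine all N = 20 observations and assign midranks.
sorted (value, group, rank): (5,G4,1), (9,G1,2.5), (9,G4,2.5), (11,G1,4), (12,G4,5), (13,G2,6.5), (13,G3,6.5), (14,G2,8), (15,G1,10), (15,G3,10), (15,G4,10), (16,G3,12), (17,G2,13), (18,G2,14.5), (18,G4,14.5), (19,G1,16), (23,G2,17), (24,G1,18), (27,G3,19), (28,G3,20)
Step 2: Sum ranks within each group.
R_1 = 50.5 (n_1 = 5)
R_2 = 59 (n_2 = 5)
R_3 = 67.5 (n_3 = 5)
R_4 = 33 (n_4 = 5)
Step 3: H = 12/(N(N+1)) * sum(R_i^2/n_i) - 3(N+1)
     = 12/(20*21) * (50.5^2/5 + 59^2/5 + 67.5^2/5 + 33^2/5) - 3*21
     = 0.028571 * 2335.3 - 63
     = 3.722857.
Step 4: Ties present; correction factor C = 1 - 42/(20^3 - 20) = 0.994737. Corrected H = 3.722857 / 0.994737 = 3.742555.
Step 5: Under H0, H ~ chi^2(3); p-value = 0.290639.
Step 6: alpha = 0.1. fail to reject H0.

H = 3.7426, df = 3, p = 0.290639, fail to reject H0.


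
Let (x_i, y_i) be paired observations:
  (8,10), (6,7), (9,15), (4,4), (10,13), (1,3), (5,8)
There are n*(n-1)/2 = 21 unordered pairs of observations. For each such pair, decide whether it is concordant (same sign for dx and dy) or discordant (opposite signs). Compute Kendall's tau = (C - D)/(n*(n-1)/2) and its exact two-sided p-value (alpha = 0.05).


Step 1: Enumerate the 21 unordered pairs (i,j) with i<j and classify each by sign(x_j-x_i) * sign(y_j-y_i).
  (1,2):dx=-2,dy=-3->C; (1,3):dx=+1,dy=+5->C; (1,4):dx=-4,dy=-6->C; (1,5):dx=+2,dy=+3->C
  (1,6):dx=-7,dy=-7->C; (1,7):dx=-3,dy=-2->C; (2,3):dx=+3,dy=+8->C; (2,4):dx=-2,dy=-3->C
  (2,5):dx=+4,dy=+6->C; (2,6):dx=-5,dy=-4->C; (2,7):dx=-1,dy=+1->D; (3,4):dx=-5,dy=-11->C
  (3,5):dx=+1,dy=-2->D; (3,6):dx=-8,dy=-12->C; (3,7):dx=-4,dy=-7->C; (4,5):dx=+6,dy=+9->C
  (4,6):dx=-3,dy=-1->C; (4,7):dx=+1,dy=+4->C; (5,6):dx=-9,dy=-10->C; (5,7):dx=-5,dy=-5->C
  (6,7):dx=+4,dy=+5->C
Step 2: C = 19, D = 2, total pairs = 21.
Step 3: tau = (C - D)/(n(n-1)/2) = (19 - 2)/21 = 0.809524.
Step 4: Exact two-sided p-value (enumerate n! = 5040 permutations of y under H0): p = 0.010714.
Step 5: alpha = 0.05. reject H0.

tau_b = 0.8095 (C=19, D=2), p = 0.010714, reject H0.


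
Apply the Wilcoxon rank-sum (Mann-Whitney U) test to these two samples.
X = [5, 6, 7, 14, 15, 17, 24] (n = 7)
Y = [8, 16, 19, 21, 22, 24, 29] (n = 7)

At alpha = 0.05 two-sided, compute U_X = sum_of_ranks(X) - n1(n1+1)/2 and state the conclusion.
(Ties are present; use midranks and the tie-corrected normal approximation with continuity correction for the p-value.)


Step 1: Combine and sort all 14 observations; assign midranks.
sorted (value, group): (5,X), (6,X), (7,X), (8,Y), (14,X), (15,X), (16,Y), (17,X), (19,Y), (21,Y), (22,Y), (24,X), (24,Y), (29,Y)
ranks: 5->1, 6->2, 7->3, 8->4, 14->5, 15->6, 16->7, 17->8, 19->9, 21->10, 22->11, 24->12.5, 24->12.5, 29->14
Step 2: Rank sum for X: R1 = 1 + 2 + 3 + 5 + 6 + 8 + 12.5 = 37.5.
Step 3: U_X = R1 - n1(n1+1)/2 = 37.5 - 7*8/2 = 37.5 - 28 = 9.5.
       U_Y = n1*n2 - U_X = 49 - 9.5 = 39.5.
Step 4: Ties are present, so use the tie-corrected normal approximation (with continuity correction) for the p-value.
Step 5: p-value = 0.063627; compare to alpha = 0.05. fail to reject H0.

U_X = 9.5, p = 0.063627, fail to reject H0 at alpha = 0.05.


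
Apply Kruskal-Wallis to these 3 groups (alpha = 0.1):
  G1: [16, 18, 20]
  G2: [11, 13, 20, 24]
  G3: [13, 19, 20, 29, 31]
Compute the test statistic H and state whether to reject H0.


Step 1: Combine all N = 12 observations and assign midranks.
sorted (value, group, rank): (11,G2,1), (13,G2,2.5), (13,G3,2.5), (16,G1,4), (18,G1,5), (19,G3,6), (20,G1,8), (20,G2,8), (20,G3,8), (24,G2,10), (29,G3,11), (31,G3,12)
Step 2: Sum ranks within each group.
R_1 = 17 (n_1 = 3)
R_2 = 21.5 (n_2 = 4)
R_3 = 39.5 (n_3 = 5)
Step 3: H = 12/(N(N+1)) * sum(R_i^2/n_i) - 3(N+1)
     = 12/(12*13) * (17^2/3 + 21.5^2/4 + 39.5^2/5) - 3*13
     = 0.076923 * 523.946 - 39
     = 1.303526.
Step 4: Ties present; correction factor C = 1 - 30/(12^3 - 12) = 0.982517. Corrected H = 1.303526 / 0.982517 = 1.326720.
Step 5: Under H0, H ~ chi^2(2); p-value = 0.515118.
Step 6: alpha = 0.1. fail to reject H0.

H = 1.3267, df = 2, p = 0.515118, fail to reject H0.


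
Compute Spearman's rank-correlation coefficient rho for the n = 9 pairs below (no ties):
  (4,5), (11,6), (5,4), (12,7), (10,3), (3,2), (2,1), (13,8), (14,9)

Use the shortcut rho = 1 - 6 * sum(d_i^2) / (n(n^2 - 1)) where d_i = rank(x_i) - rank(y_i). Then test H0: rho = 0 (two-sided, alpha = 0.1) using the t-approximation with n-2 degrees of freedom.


Step 1: Rank x and y separately (midranks; no ties here).
rank(x): 4->3, 11->6, 5->4, 12->7, 10->5, 3->2, 2->1, 13->8, 14->9
rank(y): 5->5, 6->6, 4->4, 7->7, 3->3, 2->2, 1->1, 8->8, 9->9
Step 2: d_i = R_x(i) - R_y(i); compute d_i^2.
  (3-5)^2=4, (6-6)^2=0, (4-4)^2=0, (7-7)^2=0, (5-3)^2=4, (2-2)^2=0, (1-1)^2=0, (8-8)^2=0, (9-9)^2=0
sum(d^2) = 8.
Step 3: rho = 1 - 6*8 / (9*(9^2 - 1)) = 1 - 48/720 = 0.933333.
Step 4: Under H0, t = rho * sqrt((n-2)/(1-rho^2)) = 6.8783 ~ t(7).
Step 5: Two-sided p-value from the t-distribution with 7 df = 0.000236.
Step 6: alpha = 0.1. reject H0.

rho = 0.9333, p = 0.000236, reject H0 at alpha = 0.1.


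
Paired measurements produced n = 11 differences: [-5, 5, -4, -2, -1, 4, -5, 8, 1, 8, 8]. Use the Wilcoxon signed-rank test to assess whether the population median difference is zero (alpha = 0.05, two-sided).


Step 1: Drop any zero differences (none here) and take |d_i|.
|d| = [5, 5, 4, 2, 1, 4, 5, 8, 1, 8, 8]
Step 2: Midrank |d_i| (ties get averaged ranks).
ranks: |5|->7, |5|->7, |4|->4.5, |2|->3, |1|->1.5, |4|->4.5, |5|->7, |8|->10, |1|->1.5, |8|->10, |8|->10
Step 3: Attach original signs; sum ranks with positive sign and with negative sign.
W+ = 7 + 4.5 + 10 + 1.5 + 10 + 10 = 43
W- = 7 + 4.5 + 3 + 1.5 + 7 = 23
(Check: W+ + W- = 66 should equal n(n+1)/2 = 66.)
Step 4: Test statistic W = min(W+, W-) = 23.
Step 5: Ties in |d|, so use the tie-corrected normal approximation.
        E[W] = n(n+1)/4 = 11*12/4 = 33.
        Tie groups: |d|=1 (t=2), |d|=4 (t=2), |d|=5 (t=3), |d|=8 (t=3); sum(t^3 - t) = 60.
        Var[W] = n(n+1)(2n+1)/24 - sum(t^3-t)/48 = 3036/24 - 60/48 = 125.25.
        z = (W - E[W]) / sqrt(Var[W]) = (23 - 33) / 11.1915 = -0.8935.
        Two-sided p = 2*Phi(z) = 0.371571.
Step 6: alpha = 0.05. fail to reject H0.

W+ = 43, W- = 23, W = min = 23, p = 0.371571, fail to reject H0.


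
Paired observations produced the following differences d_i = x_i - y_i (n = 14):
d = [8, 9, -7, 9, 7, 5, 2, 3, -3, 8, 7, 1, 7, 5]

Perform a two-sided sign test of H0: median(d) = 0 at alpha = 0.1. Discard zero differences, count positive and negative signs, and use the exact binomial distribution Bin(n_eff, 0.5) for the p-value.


Step 1: Discard zero differences. Original n = 14; n_eff = number of nonzero differences = 14.
Nonzero differences (with sign): +8, +9, -7, +9, +7, +5, +2, +3, -3, +8, +7, +1, +7, +5
Step 2: Count signs: positive = 12, negative = 2.
Step 3: Under H0: P(positive) = 0.5, so the number of positives S ~ Bin(14, 0.5).
Step 4: Two-sided exact p-value = sum of Bin(14,0.5) probabilities at or below the observed probability = 0.012939.
Step 5: alpha = 0.1. reject H0.

n_eff = 14, pos = 12, neg = 2, p = 0.012939, reject H0.


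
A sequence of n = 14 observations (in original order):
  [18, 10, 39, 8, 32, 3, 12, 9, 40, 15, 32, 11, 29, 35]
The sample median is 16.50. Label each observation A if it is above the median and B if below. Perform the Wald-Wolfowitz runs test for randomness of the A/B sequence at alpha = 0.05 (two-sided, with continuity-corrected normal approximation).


Step 1: Compute median = 16.50; label A = above, B = below.
Labels in order: ABABABBBABABAA  (n_A = 7, n_B = 7)
Step 2: Count runs R = 11.
Step 3: Under H0 (random ordering), E[R] = 2*n_A*n_B/(n_A+n_B) + 1 = 2*7*7/14 + 1 = 8.0000.
        Var[R] = 2*n_A*n_B*(2*n_A*n_B - n_A - n_B) / ((n_A+n_B)^2 * (n_A+n_B-1)) = 8232/2548 = 3.2308.
        SD[R] = 1.7974.
Step 4: Continuity-corrected z = (R - 0.5 - E[R]) / SD[R] = (11 - 0.5 - 8.0000) / 1.7974 = 1.3909.
Step 5: Two-sided p-value via normal approximation = 2*(1 - Phi(|z|)) = 0.164264.
Step 6: alpha = 0.05. fail to reject H0.

R = 11, z = 1.3909, p = 0.164264, fail to reject H0.


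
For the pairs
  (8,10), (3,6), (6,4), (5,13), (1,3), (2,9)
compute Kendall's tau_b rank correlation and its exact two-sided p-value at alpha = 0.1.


Step 1: Enumerate the 15 unordered pairs (i,j) with i<j and classify each by sign(x_j-x_i) * sign(y_j-y_i).
  (1,2):dx=-5,dy=-4->C; (1,3):dx=-2,dy=-6->C; (1,4):dx=-3,dy=+3->D; (1,5):dx=-7,dy=-7->C
  (1,6):dx=-6,dy=-1->C; (2,3):dx=+3,dy=-2->D; (2,4):dx=+2,dy=+7->C; (2,5):dx=-2,dy=-3->C
  (2,6):dx=-1,dy=+3->D; (3,4):dx=-1,dy=+9->D; (3,5):dx=-5,dy=-1->C; (3,6):dx=-4,dy=+5->D
  (4,5):dx=-4,dy=-10->C; (4,6):dx=-3,dy=-4->C; (5,6):dx=+1,dy=+6->C
Step 2: C = 10, D = 5, total pairs = 15.
Step 3: tau = (C - D)/(n(n-1)/2) = (10 - 5)/15 = 0.333333.
Step 4: Exact two-sided p-value (enumerate n! = 720 permutations of y under H0): p = 0.469444.
Step 5: alpha = 0.1. fail to reject H0.

tau_b = 0.3333 (C=10, D=5), p = 0.469444, fail to reject H0.


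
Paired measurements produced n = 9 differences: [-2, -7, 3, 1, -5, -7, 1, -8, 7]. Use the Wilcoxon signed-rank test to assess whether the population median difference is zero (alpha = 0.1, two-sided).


Step 1: Drop any zero differences (none here) and take |d_i|.
|d| = [2, 7, 3, 1, 5, 7, 1, 8, 7]
Step 2: Midrank |d_i| (ties get averaged ranks).
ranks: |2|->3, |7|->7, |3|->4, |1|->1.5, |5|->5, |7|->7, |1|->1.5, |8|->9, |7|->7
Step 3: Attach original signs; sum ranks with positive sign and with negative sign.
W+ = 4 + 1.5 + 1.5 + 7 = 14
W- = 3 + 7 + 5 + 7 + 9 = 31
(Check: W+ + W- = 45 should equal n(n+1)/2 = 45.)
Step 4: Test statistic W = min(W+, W-) = 14.
Step 5: Ties in |d|, so use the tie-corrected normal approximation.
        E[W] = n(n+1)/4 = 9*10/4 = 22.5.
        Tie groups: |d|=1 (t=2), |d|=7 (t=3); sum(t^3 - t) = 30.
        Var[W] = n(n+1)(2n+1)/24 - sum(t^3-t)/48 = 1710/24 - 30/48 = 70.625.
        z = (W - E[W]) / sqrt(Var[W]) = (14 - 22.5) / 8.4039 = -1.0114.
        Two-sided p = 2*Phi(z) = 0.311806.
Step 6: alpha = 0.1. fail to reject H0.

W+ = 14, W- = 31, W = min = 14, p = 0.311806, fail to reject H0.


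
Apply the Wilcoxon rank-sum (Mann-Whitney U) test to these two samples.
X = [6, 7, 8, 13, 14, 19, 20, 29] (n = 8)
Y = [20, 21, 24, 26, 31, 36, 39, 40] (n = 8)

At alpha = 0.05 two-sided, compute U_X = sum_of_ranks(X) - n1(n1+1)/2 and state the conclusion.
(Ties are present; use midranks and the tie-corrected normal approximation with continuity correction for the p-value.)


Step 1: Combine and sort all 16 observations; assign midranks.
sorted (value, group): (6,X), (7,X), (8,X), (13,X), (14,X), (19,X), (20,X), (20,Y), (21,Y), (24,Y), (26,Y), (29,X), (31,Y), (36,Y), (39,Y), (40,Y)
ranks: 6->1, 7->2, 8->3, 13->4, 14->5, 19->6, 20->7.5, 20->7.5, 21->9, 24->10, 26->11, 29->12, 31->13, 36->14, 39->15, 40->16
Step 2: Rank sum for X: R1 = 1 + 2 + 3 + 4 + 5 + 6 + 7.5 + 12 = 40.5.
Step 3: U_X = R1 - n1(n1+1)/2 = 40.5 - 8*9/2 = 40.5 - 36 = 4.5.
       U_Y = n1*n2 - U_X = 64 - 4.5 = 59.5.
Step 4: Ties are present, so use the tie-corrected normal approximation (with continuity correction) for the p-value.
Step 5: p-value = 0.004545; compare to alpha = 0.05. reject H0.

U_X = 4.5, p = 0.004545, reject H0 at alpha = 0.05.


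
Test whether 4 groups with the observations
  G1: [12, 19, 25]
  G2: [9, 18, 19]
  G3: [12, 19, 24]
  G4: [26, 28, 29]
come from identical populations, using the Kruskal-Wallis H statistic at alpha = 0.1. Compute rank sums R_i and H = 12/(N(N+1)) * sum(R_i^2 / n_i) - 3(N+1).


Step 1: Combine all N = 12 observations and assign midranks.
sorted (value, group, rank): (9,G2,1), (12,G1,2.5), (12,G3,2.5), (18,G2,4), (19,G1,6), (19,G2,6), (19,G3,6), (24,G3,8), (25,G1,9), (26,G4,10), (28,G4,11), (29,G4,12)
Step 2: Sum ranks within each group.
R_1 = 17.5 (n_1 = 3)
R_2 = 11 (n_2 = 3)
R_3 = 16.5 (n_3 = 3)
R_4 = 33 (n_4 = 3)
Step 3: H = 12/(N(N+1)) * sum(R_i^2/n_i) - 3(N+1)
     = 12/(12*13) * (17.5^2/3 + 11^2/3 + 16.5^2/3 + 33^2/3) - 3*13
     = 0.076923 * 596.167 - 39
     = 6.858974.
Step 4: Ties present; correction factor C = 1 - 30/(12^3 - 12) = 0.982517. Corrected H = 6.858974 / 0.982517 = 6.981020.
Step 5: Under H0, H ~ chi^2(3); p-value = 0.072505.
Step 6: alpha = 0.1. reject H0.

H = 6.9810, df = 3, p = 0.072505, reject H0.


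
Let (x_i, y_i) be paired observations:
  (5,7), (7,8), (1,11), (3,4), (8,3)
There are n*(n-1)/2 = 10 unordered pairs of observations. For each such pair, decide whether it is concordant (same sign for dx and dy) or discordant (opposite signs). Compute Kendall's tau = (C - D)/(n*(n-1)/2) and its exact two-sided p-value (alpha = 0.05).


Step 1: Enumerate the 10 unordered pairs (i,j) with i<j and classify each by sign(x_j-x_i) * sign(y_j-y_i).
  (1,2):dx=+2,dy=+1->C; (1,3):dx=-4,dy=+4->D; (1,4):dx=-2,dy=-3->C; (1,5):dx=+3,dy=-4->D
  (2,3):dx=-6,dy=+3->D; (2,4):dx=-4,dy=-4->C; (2,5):dx=+1,dy=-5->D; (3,4):dx=+2,dy=-7->D
  (3,5):dx=+7,dy=-8->D; (4,5):dx=+5,dy=-1->D
Step 2: C = 3, D = 7, total pairs = 10.
Step 3: tau = (C - D)/(n(n-1)/2) = (3 - 7)/10 = -0.400000.
Step 4: Exact two-sided p-value (enumerate n! = 120 permutations of y under H0): p = 0.483333.
Step 5: alpha = 0.05. fail to reject H0.

tau_b = -0.4000 (C=3, D=7), p = 0.483333, fail to reject H0.


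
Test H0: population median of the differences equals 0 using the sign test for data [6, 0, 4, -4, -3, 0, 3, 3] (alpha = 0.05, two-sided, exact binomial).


Step 1: Discard zero differences. Original n = 8; n_eff = number of nonzero differences = 6.
Nonzero differences (with sign): +6, +4, -4, -3, +3, +3
Step 2: Count signs: positive = 4, negative = 2.
Step 3: Under H0: P(positive) = 0.5, so the number of positives S ~ Bin(6, 0.5).
Step 4: Two-sided exact p-value = sum of Bin(6,0.5) probabilities at or below the observed probability = 0.687500.
Step 5: alpha = 0.05. fail to reject H0.

n_eff = 6, pos = 4, neg = 2, p = 0.687500, fail to reject H0.


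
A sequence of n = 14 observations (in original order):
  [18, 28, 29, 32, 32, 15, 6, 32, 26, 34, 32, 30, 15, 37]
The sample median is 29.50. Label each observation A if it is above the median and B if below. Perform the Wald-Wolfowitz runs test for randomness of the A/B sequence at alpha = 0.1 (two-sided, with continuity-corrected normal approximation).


Step 1: Compute median = 29.50; label A = above, B = below.
Labels in order: BBBAABBABAAABA  (n_A = 7, n_B = 7)
Step 2: Count runs R = 8.
Step 3: Under H0 (random ordering), E[R] = 2*n_A*n_B/(n_A+n_B) + 1 = 2*7*7/14 + 1 = 8.0000.
        Var[R] = 2*n_A*n_B*(2*n_A*n_B - n_A - n_B) / ((n_A+n_B)^2 * (n_A+n_B-1)) = 8232/2548 = 3.2308.
        SD[R] = 1.7974.
Step 4: R = E[R], so z = 0 with no continuity correction.
Step 5: Two-sided p-value via normal approximation = 2*(1 - Phi(|z|)) = 1.000000.
Step 6: alpha = 0.1. fail to reject H0.

R = 8, z = 0.0000, p = 1.000000, fail to reject H0.


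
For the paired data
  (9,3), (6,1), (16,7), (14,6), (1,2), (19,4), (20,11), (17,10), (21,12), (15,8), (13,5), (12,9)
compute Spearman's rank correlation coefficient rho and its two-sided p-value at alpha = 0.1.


Step 1: Rank x and y separately (midranks; no ties here).
rank(x): 9->3, 6->2, 16->8, 14->6, 1->1, 19->10, 20->11, 17->9, 21->12, 15->7, 13->5, 12->4
rank(y): 3->3, 1->1, 7->7, 6->6, 2->2, 4->4, 11->11, 10->10, 12->12, 8->8, 5->5, 9->9
Step 2: d_i = R_x(i) - R_y(i); compute d_i^2.
  (3-3)^2=0, (2-1)^2=1, (8-7)^2=1, (6-6)^2=0, (1-2)^2=1, (10-4)^2=36, (11-11)^2=0, (9-10)^2=1, (12-12)^2=0, (7-8)^2=1, (5-5)^2=0, (4-9)^2=25
sum(d^2) = 66.
Step 3: rho = 1 - 6*66 / (12*(12^2 - 1)) = 1 - 396/1716 = 0.769231.
Step 4: Under H0, t = rho * sqrt((n-2)/(1-rho^2)) = 3.8069 ~ t(10).
Step 5: Two-sided p-value from the t-distribution with 10 df = 0.003446.
Step 6: alpha = 0.1. reject H0.

rho = 0.7692, p = 0.003446, reject H0 at alpha = 0.1.


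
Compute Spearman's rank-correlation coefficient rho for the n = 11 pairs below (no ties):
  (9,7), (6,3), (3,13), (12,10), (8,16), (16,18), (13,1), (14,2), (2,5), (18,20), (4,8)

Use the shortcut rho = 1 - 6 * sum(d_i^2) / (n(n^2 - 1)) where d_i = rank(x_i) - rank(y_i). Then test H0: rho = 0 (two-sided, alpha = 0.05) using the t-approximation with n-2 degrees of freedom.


Step 1: Rank x and y separately (midranks; no ties here).
rank(x): 9->6, 6->4, 3->2, 12->7, 8->5, 16->10, 13->8, 14->9, 2->1, 18->11, 4->3
rank(y): 7->5, 3->3, 13->8, 10->7, 16->9, 18->10, 1->1, 2->2, 5->4, 20->11, 8->6
Step 2: d_i = R_x(i) - R_y(i); compute d_i^2.
  (6-5)^2=1, (4-3)^2=1, (2-8)^2=36, (7-7)^2=0, (5-9)^2=16, (10-10)^2=0, (8-1)^2=49, (9-2)^2=49, (1-4)^2=9, (11-11)^2=0, (3-6)^2=9
sum(d^2) = 170.
Step 3: rho = 1 - 6*170 / (11*(11^2 - 1)) = 1 - 1020/1320 = 0.227273.
Step 4: Under H0, t = rho * sqrt((n-2)/(1-rho^2)) = 0.7001 ~ t(9).
Step 5: Two-sided p-value from the t-distribution with 9 df = 0.501536.
Step 6: alpha = 0.05. fail to reject H0.

rho = 0.2273, p = 0.501536, fail to reject H0 at alpha = 0.05.


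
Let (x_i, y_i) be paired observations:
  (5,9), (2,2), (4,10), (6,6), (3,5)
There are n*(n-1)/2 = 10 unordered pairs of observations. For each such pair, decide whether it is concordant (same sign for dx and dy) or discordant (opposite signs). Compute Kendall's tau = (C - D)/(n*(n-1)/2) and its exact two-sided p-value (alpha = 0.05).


Step 1: Enumerate the 10 unordered pairs (i,j) with i<j and classify each by sign(x_j-x_i) * sign(y_j-y_i).
  (1,2):dx=-3,dy=-7->C; (1,3):dx=-1,dy=+1->D; (1,4):dx=+1,dy=-3->D; (1,5):dx=-2,dy=-4->C
  (2,3):dx=+2,dy=+8->C; (2,4):dx=+4,dy=+4->C; (2,5):dx=+1,dy=+3->C; (3,4):dx=+2,dy=-4->D
  (3,5):dx=-1,dy=-5->C; (4,5):dx=-3,dy=-1->C
Step 2: C = 7, D = 3, total pairs = 10.
Step 3: tau = (C - D)/(n(n-1)/2) = (7 - 3)/10 = 0.400000.
Step 4: Exact two-sided p-value (enumerate n! = 120 permutations of y under H0): p = 0.483333.
Step 5: alpha = 0.05. fail to reject H0.

tau_b = 0.4000 (C=7, D=3), p = 0.483333, fail to reject H0.


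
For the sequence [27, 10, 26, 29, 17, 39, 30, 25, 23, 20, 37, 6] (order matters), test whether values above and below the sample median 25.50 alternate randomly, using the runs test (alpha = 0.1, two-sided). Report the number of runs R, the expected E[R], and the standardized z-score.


Step 1: Compute median = 25.50; label A = above, B = below.
Labels in order: ABAABAABBBAB  (n_A = 6, n_B = 6)
Step 2: Count runs R = 8.
Step 3: Under H0 (random ordering), E[R] = 2*n_A*n_B/(n_A+n_B) + 1 = 2*6*6/12 + 1 = 7.0000.
        Var[R] = 2*n_A*n_B*(2*n_A*n_B - n_A - n_B) / ((n_A+n_B)^2 * (n_A+n_B-1)) = 4320/1584 = 2.7273.
        SD[R] = 1.6514.
Step 4: Continuity-corrected z = (R - 0.5 - E[R]) / SD[R] = (8 - 0.5 - 7.0000) / 1.6514 = 0.3028.
Step 5: Two-sided p-value via normal approximation = 2*(1 - Phi(|z|)) = 0.762069.
Step 6: alpha = 0.1. fail to reject H0.

R = 8, z = 0.3028, p = 0.762069, fail to reject H0.


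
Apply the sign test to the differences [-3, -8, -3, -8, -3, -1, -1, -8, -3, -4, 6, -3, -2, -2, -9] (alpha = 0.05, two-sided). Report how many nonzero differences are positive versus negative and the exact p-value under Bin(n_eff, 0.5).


Step 1: Discard zero differences. Original n = 15; n_eff = number of nonzero differences = 15.
Nonzero differences (with sign): -3, -8, -3, -8, -3, -1, -1, -8, -3, -4, +6, -3, -2, -2, -9
Step 2: Count signs: positive = 1, negative = 14.
Step 3: Under H0: P(positive) = 0.5, so the number of positives S ~ Bin(15, 0.5).
Step 4: Two-sided exact p-value = sum of Bin(15,0.5) probabilities at or below the observed probability = 0.000977.
Step 5: alpha = 0.05. reject H0.

n_eff = 15, pos = 1, neg = 14, p = 0.000977, reject H0.


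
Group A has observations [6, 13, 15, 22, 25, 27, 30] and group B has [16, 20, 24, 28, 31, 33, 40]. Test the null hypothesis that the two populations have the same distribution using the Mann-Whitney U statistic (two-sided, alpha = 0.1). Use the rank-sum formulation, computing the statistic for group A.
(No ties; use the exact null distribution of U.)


Step 1: Combine and sort all 14 observations; assign midranks.
sorted (value, group): (6,X), (13,X), (15,X), (16,Y), (20,Y), (22,X), (24,Y), (25,X), (27,X), (28,Y), (30,X), (31,Y), (33,Y), (40,Y)
ranks: 6->1, 13->2, 15->3, 16->4, 20->5, 22->6, 24->7, 25->8, 27->9, 28->10, 30->11, 31->12, 33->13, 40->14
Step 2: Rank sum for X: R1 = 1 + 2 + 3 + 6 + 8 + 9 + 11 = 40.
Step 3: U_X = R1 - n1(n1+1)/2 = 40 - 7*8/2 = 40 - 28 = 12.
       U_Y = n1*n2 - U_X = 49 - 12 = 37.
Step 4: No ties, so the exact null distribution of U (based on enumerating the C(14,7) = 3432 equally likely rank assignments) gives the two-sided p-value.
Step 5: p-value = 0.128205; compare to alpha = 0.1. fail to reject H0.

U_X = 12, p = 0.128205, fail to reject H0 at alpha = 0.1.


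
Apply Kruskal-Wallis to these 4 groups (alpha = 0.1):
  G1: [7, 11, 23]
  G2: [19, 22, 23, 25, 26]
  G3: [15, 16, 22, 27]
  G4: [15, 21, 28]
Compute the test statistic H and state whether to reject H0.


Step 1: Combine all N = 15 observations and assign midranks.
sorted (value, group, rank): (7,G1,1), (11,G1,2), (15,G3,3.5), (15,G4,3.5), (16,G3,5), (19,G2,6), (21,G4,7), (22,G2,8.5), (22,G3,8.5), (23,G1,10.5), (23,G2,10.5), (25,G2,12), (26,G2,13), (27,G3,14), (28,G4,15)
Step 2: Sum ranks within each group.
R_1 = 13.5 (n_1 = 3)
R_2 = 50 (n_2 = 5)
R_3 = 31 (n_3 = 4)
R_4 = 25.5 (n_4 = 3)
Step 3: H = 12/(N(N+1)) * sum(R_i^2/n_i) - 3(N+1)
     = 12/(15*16) * (13.5^2/3 + 50^2/5 + 31^2/4 + 25.5^2/3) - 3*16
     = 0.050000 * 1017.75 - 48
     = 2.887500.
Step 4: Ties present; correction factor C = 1 - 18/(15^3 - 15) = 0.994643. Corrected H = 2.887500 / 0.994643 = 2.903052.
Step 5: Under H0, H ~ chi^2(3); p-value = 0.406815.
Step 6: alpha = 0.1. fail to reject H0.

H = 2.9031, df = 3, p = 0.406815, fail to reject H0.


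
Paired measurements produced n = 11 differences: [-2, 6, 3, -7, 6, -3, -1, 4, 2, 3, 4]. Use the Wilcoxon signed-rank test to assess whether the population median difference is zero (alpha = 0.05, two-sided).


Step 1: Drop any zero differences (none here) and take |d_i|.
|d| = [2, 6, 3, 7, 6, 3, 1, 4, 2, 3, 4]
Step 2: Midrank |d_i| (ties get averaged ranks).
ranks: |2|->2.5, |6|->9.5, |3|->5, |7|->11, |6|->9.5, |3|->5, |1|->1, |4|->7.5, |2|->2.5, |3|->5, |4|->7.5
Step 3: Attach original signs; sum ranks with positive sign and with negative sign.
W+ = 9.5 + 5 + 9.5 + 7.5 + 2.5 + 5 + 7.5 = 46.5
W- = 2.5 + 11 + 5 + 1 = 19.5
(Check: W+ + W- = 66 should equal n(n+1)/2 = 66.)
Step 4: Test statistic W = min(W+, W-) = 19.5.
Step 5: Ties in |d|, so use the tie-corrected normal approximation.
        E[W] = n(n+1)/4 = 11*12/4 = 33.
        Tie groups: |d|=2 (t=2), |d|=3 (t=3), |d|=4 (t=2), |d|=6 (t=2); sum(t^3 - t) = 42.
        Var[W] = n(n+1)(2n+1)/24 - sum(t^3-t)/48 = 3036/24 - 42/48 = 125.625.
        z = (W - E[W]) / sqrt(Var[W]) = (19.5 - 33) / 11.2083 = -1.2045.
        Two-sided p = 2*Phi(z) = 0.228408.
Step 6: alpha = 0.05. fail to reject H0.

W+ = 46.5, W- = 19.5, W = min = 19.5, p = 0.228408, fail to reject H0.


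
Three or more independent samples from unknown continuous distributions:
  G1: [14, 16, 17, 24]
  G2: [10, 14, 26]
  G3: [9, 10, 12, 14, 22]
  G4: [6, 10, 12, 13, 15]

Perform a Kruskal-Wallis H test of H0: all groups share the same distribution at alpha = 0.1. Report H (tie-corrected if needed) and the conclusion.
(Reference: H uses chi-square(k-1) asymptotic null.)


Step 1: Combine all N = 17 observations and assign midranks.
sorted (value, group, rank): (6,G4,1), (9,G3,2), (10,G2,4), (10,G3,4), (10,G4,4), (12,G3,6.5), (12,G4,6.5), (13,G4,8), (14,G1,10), (14,G2,10), (14,G3,10), (15,G4,12), (16,G1,13), (17,G1,14), (22,G3,15), (24,G1,16), (26,G2,17)
Step 2: Sum ranks within each group.
R_1 = 53 (n_1 = 4)
R_2 = 31 (n_2 = 3)
R_3 = 37.5 (n_3 = 5)
R_4 = 31.5 (n_4 = 5)
Step 3: H = 12/(N(N+1)) * sum(R_i^2/n_i) - 3(N+1)
     = 12/(17*18) * (53^2/4 + 31^2/3 + 37.5^2/5 + 31.5^2/5) - 3*18
     = 0.039216 * 1502.28 - 54
     = 4.913072.
Step 4: Ties present; correction factor C = 1 - 54/(17^3 - 17) = 0.988971. Corrected H = 4.913072 / 0.988971 = 4.967865.
Step 5: Under H0, H ~ chi^2(3); p-value = 0.174165.
Step 6: alpha = 0.1. fail to reject H0.

H = 4.9679, df = 3, p = 0.174165, fail to reject H0.


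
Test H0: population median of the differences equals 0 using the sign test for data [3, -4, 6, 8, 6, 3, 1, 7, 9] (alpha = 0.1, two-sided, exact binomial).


Step 1: Discard zero differences. Original n = 9; n_eff = number of nonzero differences = 9.
Nonzero differences (with sign): +3, -4, +6, +8, +6, +3, +1, +7, +9
Step 2: Count signs: positive = 8, negative = 1.
Step 3: Under H0: P(positive) = 0.5, so the number of positives S ~ Bin(9, 0.5).
Step 4: Two-sided exact p-value = sum of Bin(9,0.5) probabilities at or below the observed probability = 0.039062.
Step 5: alpha = 0.1. reject H0.

n_eff = 9, pos = 8, neg = 1, p = 0.039062, reject H0.


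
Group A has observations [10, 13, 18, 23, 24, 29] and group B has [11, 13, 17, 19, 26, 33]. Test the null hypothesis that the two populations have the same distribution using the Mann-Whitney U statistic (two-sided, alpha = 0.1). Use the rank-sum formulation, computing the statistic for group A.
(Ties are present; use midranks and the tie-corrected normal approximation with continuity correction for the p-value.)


Step 1: Combine and sort all 12 observations; assign midranks.
sorted (value, group): (10,X), (11,Y), (13,X), (13,Y), (17,Y), (18,X), (19,Y), (23,X), (24,X), (26,Y), (29,X), (33,Y)
ranks: 10->1, 11->2, 13->3.5, 13->3.5, 17->5, 18->6, 19->7, 23->8, 24->9, 26->10, 29->11, 33->12
Step 2: Rank sum for X: R1 = 1 + 3.5 + 6 + 8 + 9 + 11 = 38.5.
Step 3: U_X = R1 - n1(n1+1)/2 = 38.5 - 6*7/2 = 38.5 - 21 = 17.5.
       U_Y = n1*n2 - U_X = 36 - 17.5 = 18.5.
Step 4: Ties are present, so use the tie-corrected normal approximation (with continuity correction) for the p-value.
Step 5: p-value = 1.000000; compare to alpha = 0.1. fail to reject H0.

U_X = 17.5, p = 1.000000, fail to reject H0 at alpha = 0.1.


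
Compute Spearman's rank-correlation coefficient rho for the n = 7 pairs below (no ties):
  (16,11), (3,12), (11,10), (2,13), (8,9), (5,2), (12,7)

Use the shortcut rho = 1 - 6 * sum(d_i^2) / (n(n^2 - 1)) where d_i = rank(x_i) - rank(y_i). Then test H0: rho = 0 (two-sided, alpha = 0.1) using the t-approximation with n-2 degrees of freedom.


Step 1: Rank x and y separately (midranks; no ties here).
rank(x): 16->7, 3->2, 11->5, 2->1, 8->4, 5->3, 12->6
rank(y): 11->5, 12->6, 10->4, 13->7, 9->3, 2->1, 7->2
Step 2: d_i = R_x(i) - R_y(i); compute d_i^2.
  (7-5)^2=4, (2-6)^2=16, (5-4)^2=1, (1-7)^2=36, (4-3)^2=1, (3-1)^2=4, (6-2)^2=16
sum(d^2) = 78.
Step 3: rho = 1 - 6*78 / (7*(7^2 - 1)) = 1 - 468/336 = -0.392857.
Step 4: Under H0, t = rho * sqrt((n-2)/(1-rho^2)) = -0.9553 ~ t(5).
Step 5: Two-sided p-value from the t-distribution with 5 df = 0.383317.
Step 6: alpha = 0.1. fail to reject H0.

rho = -0.3929, p = 0.383317, fail to reject H0 at alpha = 0.1.


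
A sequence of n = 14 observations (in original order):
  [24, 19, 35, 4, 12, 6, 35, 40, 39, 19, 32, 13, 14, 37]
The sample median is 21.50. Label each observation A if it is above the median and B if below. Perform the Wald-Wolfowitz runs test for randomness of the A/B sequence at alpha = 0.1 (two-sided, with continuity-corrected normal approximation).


Step 1: Compute median = 21.50; label A = above, B = below.
Labels in order: ABABBBAAABABBA  (n_A = 7, n_B = 7)
Step 2: Count runs R = 9.
Step 3: Under H0 (random ordering), E[R] = 2*n_A*n_B/(n_A+n_B) + 1 = 2*7*7/14 + 1 = 8.0000.
        Var[R] = 2*n_A*n_B*(2*n_A*n_B - n_A - n_B) / ((n_A+n_B)^2 * (n_A+n_B-1)) = 8232/2548 = 3.2308.
        SD[R] = 1.7974.
Step 4: Continuity-corrected z = (R - 0.5 - E[R]) / SD[R] = (9 - 0.5 - 8.0000) / 1.7974 = 0.2782.
Step 5: Two-sided p-value via normal approximation = 2*(1 - Phi(|z|)) = 0.780879.
Step 6: alpha = 0.1. fail to reject H0.

R = 9, z = 0.2782, p = 0.780879, fail to reject H0.


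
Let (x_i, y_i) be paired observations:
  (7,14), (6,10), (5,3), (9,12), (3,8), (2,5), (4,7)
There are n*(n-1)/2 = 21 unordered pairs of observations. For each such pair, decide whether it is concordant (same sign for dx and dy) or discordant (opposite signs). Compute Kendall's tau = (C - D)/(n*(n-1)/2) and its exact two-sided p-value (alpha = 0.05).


Step 1: Enumerate the 21 unordered pairs (i,j) with i<j and classify each by sign(x_j-x_i) * sign(y_j-y_i).
  (1,2):dx=-1,dy=-4->C; (1,3):dx=-2,dy=-11->C; (1,4):dx=+2,dy=-2->D; (1,5):dx=-4,dy=-6->C
  (1,6):dx=-5,dy=-9->C; (1,7):dx=-3,dy=-7->C; (2,3):dx=-1,dy=-7->C; (2,4):dx=+3,dy=+2->C
  (2,5):dx=-3,dy=-2->C; (2,6):dx=-4,dy=-5->C; (2,7):dx=-2,dy=-3->C; (3,4):dx=+4,dy=+9->C
  (3,5):dx=-2,dy=+5->D; (3,6):dx=-3,dy=+2->D; (3,7):dx=-1,dy=+4->D; (4,5):dx=-6,dy=-4->C
  (4,6):dx=-7,dy=-7->C; (4,7):dx=-5,dy=-5->C; (5,6):dx=-1,dy=-3->C; (5,7):dx=+1,dy=-1->D
  (6,7):dx=+2,dy=+2->C
Step 2: C = 16, D = 5, total pairs = 21.
Step 3: tau = (C - D)/(n(n-1)/2) = (16 - 5)/21 = 0.523810.
Step 4: Exact two-sided p-value (enumerate n! = 5040 permutations of y under H0): p = 0.136111.
Step 5: alpha = 0.05. fail to reject H0.

tau_b = 0.5238 (C=16, D=5), p = 0.136111, fail to reject H0.


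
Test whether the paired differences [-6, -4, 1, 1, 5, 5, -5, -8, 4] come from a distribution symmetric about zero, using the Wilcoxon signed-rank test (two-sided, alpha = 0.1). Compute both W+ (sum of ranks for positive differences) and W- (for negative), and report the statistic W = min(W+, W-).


Step 1: Drop any zero differences (none here) and take |d_i|.
|d| = [6, 4, 1, 1, 5, 5, 5, 8, 4]
Step 2: Midrank |d_i| (ties get averaged ranks).
ranks: |6|->8, |4|->3.5, |1|->1.5, |1|->1.5, |5|->6, |5|->6, |5|->6, |8|->9, |4|->3.5
Step 3: Attach original signs; sum ranks with positive sign and with negative sign.
W+ = 1.5 + 1.5 + 6 + 6 + 3.5 = 18.5
W- = 8 + 3.5 + 6 + 9 = 26.5
(Check: W+ + W- = 45 should equal n(n+1)/2 = 45.)
Step 4: Test statistic W = min(W+, W-) = 18.5.
Step 5: Ties in |d|, so use the tie-corrected normal approximation.
        E[W] = n(n+1)/4 = 9*10/4 = 22.5.
        Tie groups: |d|=1 (t=2), |d|=4 (t=2), |d|=5 (t=3); sum(t^3 - t) = 36.
        Var[W] = n(n+1)(2n+1)/24 - sum(t^3-t)/48 = 1710/24 - 36/48 = 70.5.
        z = (W - E[W]) / sqrt(Var[W]) = (18.5 - 22.5) / 8.3964 = -0.4764.
        Two-sided p = 2*Phi(z) = 0.633794.
Step 6: alpha = 0.1. fail to reject H0.

W+ = 18.5, W- = 26.5, W = min = 18.5, p = 0.633794, fail to reject H0.


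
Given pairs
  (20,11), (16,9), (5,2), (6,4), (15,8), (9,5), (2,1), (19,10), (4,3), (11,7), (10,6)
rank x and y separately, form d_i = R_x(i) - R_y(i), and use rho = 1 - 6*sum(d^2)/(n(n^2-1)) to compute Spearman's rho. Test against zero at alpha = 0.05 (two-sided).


Step 1: Rank x and y separately (midranks; no ties here).
rank(x): 20->11, 16->9, 5->3, 6->4, 15->8, 9->5, 2->1, 19->10, 4->2, 11->7, 10->6
rank(y): 11->11, 9->9, 2->2, 4->4, 8->8, 5->5, 1->1, 10->10, 3->3, 7->7, 6->6
Step 2: d_i = R_x(i) - R_y(i); compute d_i^2.
  (11-11)^2=0, (9-9)^2=0, (3-2)^2=1, (4-4)^2=0, (8-8)^2=0, (5-5)^2=0, (1-1)^2=0, (10-10)^2=0, (2-3)^2=1, (7-7)^2=0, (6-6)^2=0
sum(d^2) = 2.
Step 3: rho = 1 - 6*2 / (11*(11^2 - 1)) = 1 - 12/1320 = 0.990909.
Step 4: Under H0, t = rho * sqrt((n-2)/(1-rho^2)) = 22.0966 ~ t(9).
Step 5: Two-sided p-value from the t-distribution with 9 df = 0.000000.
Step 6: alpha = 0.05. reject H0.

rho = 0.9909, p = 0.000000, reject H0 at alpha = 0.05.


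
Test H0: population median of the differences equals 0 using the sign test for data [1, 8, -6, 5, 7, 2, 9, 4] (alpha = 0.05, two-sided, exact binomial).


Step 1: Discard zero differences. Original n = 8; n_eff = number of nonzero differences = 8.
Nonzero differences (with sign): +1, +8, -6, +5, +7, +2, +9, +4
Step 2: Count signs: positive = 7, negative = 1.
Step 3: Under H0: P(positive) = 0.5, so the number of positives S ~ Bin(8, 0.5).
Step 4: Two-sided exact p-value = sum of Bin(8,0.5) probabilities at or below the observed probability = 0.070312.
Step 5: alpha = 0.05. fail to reject H0.

n_eff = 8, pos = 7, neg = 1, p = 0.070312, fail to reject H0.


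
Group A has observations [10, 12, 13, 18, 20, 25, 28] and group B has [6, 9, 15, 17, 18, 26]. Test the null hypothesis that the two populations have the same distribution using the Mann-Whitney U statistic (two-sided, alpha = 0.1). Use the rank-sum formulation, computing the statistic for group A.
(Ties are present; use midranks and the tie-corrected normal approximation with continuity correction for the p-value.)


Step 1: Combine and sort all 13 observations; assign midranks.
sorted (value, group): (6,Y), (9,Y), (10,X), (12,X), (13,X), (15,Y), (17,Y), (18,X), (18,Y), (20,X), (25,X), (26,Y), (28,X)
ranks: 6->1, 9->2, 10->3, 12->4, 13->5, 15->6, 17->7, 18->8.5, 18->8.5, 20->10, 25->11, 26->12, 28->13
Step 2: Rank sum for X: R1 = 3 + 4 + 5 + 8.5 + 10 + 11 + 13 = 54.5.
Step 3: U_X = R1 - n1(n1+1)/2 = 54.5 - 7*8/2 = 54.5 - 28 = 26.5.
       U_Y = n1*n2 - U_X = 42 - 26.5 = 15.5.
Step 4: Ties are present, so use the tie-corrected normal approximation (with continuity correction) for the p-value.
Step 5: p-value = 0.474443; compare to alpha = 0.1. fail to reject H0.

U_X = 26.5, p = 0.474443, fail to reject H0 at alpha = 0.1.


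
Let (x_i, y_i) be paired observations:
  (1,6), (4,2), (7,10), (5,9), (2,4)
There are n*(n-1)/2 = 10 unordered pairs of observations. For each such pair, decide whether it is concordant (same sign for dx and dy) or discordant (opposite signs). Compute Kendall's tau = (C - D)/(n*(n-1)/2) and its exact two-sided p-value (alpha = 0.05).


Step 1: Enumerate the 10 unordered pairs (i,j) with i<j and classify each by sign(x_j-x_i) * sign(y_j-y_i).
  (1,2):dx=+3,dy=-4->D; (1,3):dx=+6,dy=+4->C; (1,4):dx=+4,dy=+3->C; (1,5):dx=+1,dy=-2->D
  (2,3):dx=+3,dy=+8->C; (2,4):dx=+1,dy=+7->C; (2,5):dx=-2,dy=+2->D; (3,4):dx=-2,dy=-1->C
  (3,5):dx=-5,dy=-6->C; (4,5):dx=-3,dy=-5->C
Step 2: C = 7, D = 3, total pairs = 10.
Step 3: tau = (C - D)/(n(n-1)/2) = (7 - 3)/10 = 0.400000.
Step 4: Exact two-sided p-value (enumerate n! = 120 permutations of y under H0): p = 0.483333.
Step 5: alpha = 0.05. fail to reject H0.

tau_b = 0.4000 (C=7, D=3), p = 0.483333, fail to reject H0.


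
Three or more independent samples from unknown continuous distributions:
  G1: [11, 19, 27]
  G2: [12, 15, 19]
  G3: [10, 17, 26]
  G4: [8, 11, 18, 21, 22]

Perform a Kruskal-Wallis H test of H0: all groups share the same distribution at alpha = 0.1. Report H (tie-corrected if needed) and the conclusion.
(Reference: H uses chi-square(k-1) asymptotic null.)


Step 1: Combine all N = 14 observations and assign midranks.
sorted (value, group, rank): (8,G4,1), (10,G3,2), (11,G1,3.5), (11,G4,3.5), (12,G2,5), (15,G2,6), (17,G3,7), (18,G4,8), (19,G1,9.5), (19,G2,9.5), (21,G4,11), (22,G4,12), (26,G3,13), (27,G1,14)
Step 2: Sum ranks within each group.
R_1 = 27 (n_1 = 3)
R_2 = 20.5 (n_2 = 3)
R_3 = 22 (n_3 = 3)
R_4 = 35.5 (n_4 = 5)
Step 3: H = 12/(N(N+1)) * sum(R_i^2/n_i) - 3(N+1)
     = 12/(14*15) * (27^2/3 + 20.5^2/3 + 22^2/3 + 35.5^2/5) - 3*15
     = 0.057143 * 796.467 - 45
     = 0.512381.
Step 4: Ties present; correction factor C = 1 - 12/(14^3 - 14) = 0.995604. Corrected H = 0.512381 / 0.995604 = 0.514643.
Step 5: Under H0, H ~ chi^2(3); p-value = 0.915663.
Step 6: alpha = 0.1. fail to reject H0.

H = 0.5146, df = 3, p = 0.915663, fail to reject H0.


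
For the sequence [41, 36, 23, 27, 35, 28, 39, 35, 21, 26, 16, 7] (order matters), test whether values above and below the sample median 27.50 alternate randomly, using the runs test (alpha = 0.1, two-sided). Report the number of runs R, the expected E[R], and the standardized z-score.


Step 1: Compute median = 27.50; label A = above, B = below.
Labels in order: AABBAAAABBBB  (n_A = 6, n_B = 6)
Step 2: Count runs R = 4.
Step 3: Under H0 (random ordering), E[R] = 2*n_A*n_B/(n_A+n_B) + 1 = 2*6*6/12 + 1 = 7.0000.
        Var[R] = 2*n_A*n_B*(2*n_A*n_B - n_A - n_B) / ((n_A+n_B)^2 * (n_A+n_B-1)) = 4320/1584 = 2.7273.
        SD[R] = 1.6514.
Step 4: Continuity-corrected z = (R + 0.5 - E[R]) / SD[R] = (4 + 0.5 - 7.0000) / 1.6514 = -1.5138.
Step 5: Two-sided p-value via normal approximation = 2*(1 - Phi(|z|)) = 0.130070.
Step 6: alpha = 0.1. fail to reject H0.

R = 4, z = -1.5138, p = 0.130070, fail to reject H0.


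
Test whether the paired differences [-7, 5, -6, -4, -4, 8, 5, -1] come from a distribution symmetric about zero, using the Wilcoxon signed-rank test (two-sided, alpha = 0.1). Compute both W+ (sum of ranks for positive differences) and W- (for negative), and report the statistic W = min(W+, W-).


Step 1: Drop any zero differences (none here) and take |d_i|.
|d| = [7, 5, 6, 4, 4, 8, 5, 1]
Step 2: Midrank |d_i| (ties get averaged ranks).
ranks: |7|->7, |5|->4.5, |6|->6, |4|->2.5, |4|->2.5, |8|->8, |5|->4.5, |1|->1
Step 3: Attach original signs; sum ranks with positive sign and with negative sign.
W+ = 4.5 + 8 + 4.5 = 17
W- = 7 + 6 + 2.5 + 2.5 + 1 = 19
(Check: W+ + W- = 36 should equal n(n+1)/2 = 36.)
Step 4: Test statistic W = min(W+, W-) = 17.
Step 5: Ties in |d|, so use the tie-corrected normal approximation.
        E[W] = n(n+1)/4 = 8*9/4 = 18.
        Tie groups: |d|=4 (t=2), |d|=5 (t=2); sum(t^3 - t) = 12.
        Var[W] = n(n+1)(2n+1)/24 - sum(t^3-t)/48 = 1224/24 - 12/48 = 50.75.
        z = (W - E[W]) / sqrt(Var[W]) = (17 - 18) / 7.1239 = -0.1404.
        Two-sided p = 2*Phi(z) = 0.888366.
Step 6: alpha = 0.1. fail to reject H0.

W+ = 17, W- = 19, W = min = 17, p = 0.888366, fail to reject H0.


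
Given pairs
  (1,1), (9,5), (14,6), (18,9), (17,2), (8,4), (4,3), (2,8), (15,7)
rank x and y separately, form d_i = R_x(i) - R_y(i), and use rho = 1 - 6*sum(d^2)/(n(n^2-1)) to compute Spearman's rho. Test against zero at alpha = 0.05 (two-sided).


Step 1: Rank x and y separately (midranks; no ties here).
rank(x): 1->1, 9->5, 14->6, 18->9, 17->8, 8->4, 4->3, 2->2, 15->7
rank(y): 1->1, 5->5, 6->6, 9->9, 2->2, 4->4, 3->3, 8->8, 7->7
Step 2: d_i = R_x(i) - R_y(i); compute d_i^2.
  (1-1)^2=0, (5-5)^2=0, (6-6)^2=0, (9-9)^2=0, (8-2)^2=36, (4-4)^2=0, (3-3)^2=0, (2-8)^2=36, (7-7)^2=0
sum(d^2) = 72.
Step 3: rho = 1 - 6*72 / (9*(9^2 - 1)) = 1 - 432/720 = 0.400000.
Step 4: Under H0, t = rho * sqrt((n-2)/(1-rho^2)) = 1.1547 ~ t(7).
Step 5: Two-sided p-value from the t-distribution with 7 df = 0.286105.
Step 6: alpha = 0.05. fail to reject H0.

rho = 0.4000, p = 0.286105, fail to reject H0 at alpha = 0.05.


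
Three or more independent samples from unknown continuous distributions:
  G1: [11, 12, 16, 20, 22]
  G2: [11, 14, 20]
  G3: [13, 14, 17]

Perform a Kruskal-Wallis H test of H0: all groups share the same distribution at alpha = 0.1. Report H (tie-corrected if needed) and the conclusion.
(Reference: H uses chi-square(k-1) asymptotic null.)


Step 1: Combine all N = 11 observations and assign midranks.
sorted (value, group, rank): (11,G1,1.5), (11,G2,1.5), (12,G1,3), (13,G3,4), (14,G2,5.5), (14,G3,5.5), (16,G1,7), (17,G3,8), (20,G1,9.5), (20,G2,9.5), (22,G1,11)
Step 2: Sum ranks within each group.
R_1 = 32 (n_1 = 5)
R_2 = 16.5 (n_2 = 3)
R_3 = 17.5 (n_3 = 3)
Step 3: H = 12/(N(N+1)) * sum(R_i^2/n_i) - 3(N+1)
     = 12/(11*12) * (32^2/5 + 16.5^2/3 + 17.5^2/3) - 3*12
     = 0.090909 * 397.633 - 36
     = 0.148485.
Step 4: Ties present; correction factor C = 1 - 18/(11^3 - 11) = 0.986364. Corrected H = 0.148485 / 0.986364 = 0.150538.
Step 5: Under H0, H ~ chi^2(2); p-value = 0.927494.
Step 6: alpha = 0.1. fail to reject H0.

H = 0.1505, df = 2, p = 0.927494, fail to reject H0.


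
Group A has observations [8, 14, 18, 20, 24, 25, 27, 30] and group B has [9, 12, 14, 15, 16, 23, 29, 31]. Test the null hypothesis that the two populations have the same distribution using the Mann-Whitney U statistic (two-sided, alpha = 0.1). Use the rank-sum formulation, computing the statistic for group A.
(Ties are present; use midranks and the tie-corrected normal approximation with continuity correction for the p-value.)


Step 1: Combine and sort all 16 observations; assign midranks.
sorted (value, group): (8,X), (9,Y), (12,Y), (14,X), (14,Y), (15,Y), (16,Y), (18,X), (20,X), (23,Y), (24,X), (25,X), (27,X), (29,Y), (30,X), (31,Y)
ranks: 8->1, 9->2, 12->3, 14->4.5, 14->4.5, 15->6, 16->7, 18->8, 20->9, 23->10, 24->11, 25->12, 27->13, 29->14, 30->15, 31->16
Step 2: Rank sum for X: R1 = 1 + 4.5 + 8 + 9 + 11 + 12 + 13 + 15 = 73.5.
Step 3: U_X = R1 - n1(n1+1)/2 = 73.5 - 8*9/2 = 73.5 - 36 = 37.5.
       U_Y = n1*n2 - U_X = 64 - 37.5 = 26.5.
Step 4: Ties are present, so use the tie-corrected normal approximation (with continuity correction) for the p-value.
Step 5: p-value = 0.599242; compare to alpha = 0.1. fail to reject H0.

U_X = 37.5, p = 0.599242, fail to reject H0 at alpha = 0.1.
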